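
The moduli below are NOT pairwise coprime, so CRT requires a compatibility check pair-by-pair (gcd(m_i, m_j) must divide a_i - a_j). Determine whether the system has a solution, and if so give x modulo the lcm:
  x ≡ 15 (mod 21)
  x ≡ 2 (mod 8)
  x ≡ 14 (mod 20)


Moduli 21, 8, 20 are not pairwise coprime, so CRT works modulo lcm(m_i) when all pairwise compatibility conditions hold.
Pairwise compatibility: gcd(m_i, m_j) must divide a_i - a_j for every pair.
Merge one congruence at a time:
  Start: x ≡ 15 (mod 21).
  Combine with x ≡ 2 (mod 8): gcd(21, 8) = 1; 2 - 15 = -13, which IS divisible by 1, so compatible.
    Write x = 15 + 21·t and substitute into x ≡ 2 (mod 8): 21·t ≡ 2 − 15 = -13 (mod 8).
    Reduce coefficients mod 8: 5·t ≡ 3 (mod 8).
    The inverse of 5 mod 8 is 5 (since 5·5 = 25 = 3·8 + 1), so t ≡ 5·3 = 15 ≡ 7 (mod 8).
    Then x = 15 + 21·7 = 162, valid modulo lcm(21, 8) = 168: x ≡ 162 (mod 168).
  Combine with x ≡ 14 (mod 20): gcd(168, 20) = 4; 14 - 162 = -148, which IS divisible by 4, so compatible.
    Write x = 162 + 168·t and substitute into x ≡ 14 (mod 20): 168·t ≡ 14 − 162 = -148 (mod 20).
    Divide the congruence (and modulus) by g = 4: 42·t ≡ -37 (mod 5).
    Reduce coefficients mod 5: 2·t ≡ 3 (mod 5).
    The inverse of 2 mod 5 is 3 (since 2·3 = 6 = 1·5 + 1), so t ≡ 3·3 = 9 ≡ 4 (mod 5).
    Then x = 162 + 168·4 = 834, valid modulo lcm(168, 20) = 840: x ≡ 834 (mod 840).
Verify: 834 mod 21 = 15, 834 mod 8 = 2, 834 mod 20 = 14.

x ≡ 834 (mod 840).


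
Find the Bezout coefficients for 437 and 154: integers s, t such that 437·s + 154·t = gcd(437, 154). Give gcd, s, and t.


Euclidean algorithm on (437, 154) — divide until remainder is 0:
  437 = 2 · 154 + 129
  154 = 1 · 129 + 25
  129 = 5 · 25 + 4
  25 = 6 · 4 + 1
  4 = 4 · 1 + 0
gcd(437, 154) = 1.
Track Bezout coefficients alongside the remainders: start with r₀ = 437 = a·1 + b·0 (s = 1, t = 0) and r₁ = 154 = a·0 + b·1 (s = 0, t = 1); each new remainder r_{k+1} = r_{k-1} − q_k·r_k inherits s_{k+1} = s_{k-1} − q_k·s_k, t_{k+1} = t_{k-1} − q_k·t_k, so r_k = a·s_k + b·t_k at every step:
  q = 2: r = 129, s = 1 − 2·0 = 1, t = 0 − 2·1 = -2  (check: 437·1 + 154·(-2) = 129)
  q = 1: r = 25, s = 0 − 1·1 = -1, t = 1 − 1·(-2) = 3  (check: 437·(-1) + 154·3 = 25)
  q = 5: r = 4, s = 1 − 5·(-1) = 6, t = -2 − 5·3 = -17  (check: 437·6 + 154·(-17) = 4)
  q = 6: r = 1, s = -1 − 6·6 = -37, t = 3 − 6·(-17) = 105  (check: 437·(-37) + 154·105 = 1)
The row with r = 1 (the gcd) gives the Bezout coefficients s = -37, t = 105.
Result: 437 · (-37) + 154 · (105) = 1.

gcd(437, 154) = 1; s = -37, t = 105 (check: 437·(-37) + 154·105 = 1).


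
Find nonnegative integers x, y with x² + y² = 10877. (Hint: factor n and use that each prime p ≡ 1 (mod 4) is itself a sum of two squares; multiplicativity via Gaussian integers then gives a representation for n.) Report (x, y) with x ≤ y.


Step 1: Factor n = 10877 = 73 · 149.
Step 2: Check the mod-4 condition on each prime factor: 73 ≡ 1 (mod 4), exponent 1; 149 ≡ 1 (mod 4), exponent 1.
All primes ≡ 3 (mod 4) appear to even exponent (or don't appear), so by the two-squares theorem n IS expressible as a sum of two squares.
Step 3: Build a representation. Here n = 73 · 149 is a product of primes ≡ 1 (mod 4). Each prime p ≡ 1 (mod 4) is itself a sum of two squares; find a² by testing p − a² for a perfect square:
  73: 73 − 1² = 72, 73 − 2² = 69, 73 − 3² = 64 = 8² ⇒ 73 = 3² + 8².
  149: 149 − 1² = 148, 149 − 2² = 145, 149 − 3² = 140, 149 − 4² = 133, 149 − 5² = 124, 149 − 6² = 113, 149 − 7² = 100 = 10² ⇒ 149 = 7² + 10².
  Combine using the Brahmagupta–Fibonacci identity (a² + b²)(c² + d²) = (ac − bd)² + (ad + bc)² = (ac + bd)² + (ad − bc)²:
  73 · 149 = 10877: from (3² + 8²)(7² + 10²), take (3·7 − 8·10, 3·10 + 8·7) = (21 − 80, 30 + 56) = (-59, 86); dropping signs (only squares matter) gives (59, 86); check 59² + 86² = 3481 + 7396 = 10877 ✓.
Step 4: Order so x ≤ y and verify: 59² + 86² = 3481 + 7396 = 10877 = n. ✓

n = 10877 = 59² + 86² (one valid representation with x ≤ y).


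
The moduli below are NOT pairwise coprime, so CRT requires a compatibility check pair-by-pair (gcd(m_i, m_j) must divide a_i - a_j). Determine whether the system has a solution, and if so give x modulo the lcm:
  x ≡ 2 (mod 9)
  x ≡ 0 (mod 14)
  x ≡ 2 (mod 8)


Moduli 9, 14, 8 are not pairwise coprime, so CRT works modulo lcm(m_i) when all pairwise compatibility conditions hold.
Pairwise compatibility: gcd(m_i, m_j) must divide a_i - a_j for every pair.
Merge one congruence at a time:
  Start: x ≡ 2 (mod 9).
  Combine with x ≡ 0 (mod 14): gcd(9, 14) = 1; 0 - 2 = -2, which IS divisible by 1, so compatible.
    Write x = 2 + 9·t and substitute into x ≡ 0 (mod 14): 9·t ≡ 0 − 2 = -2 (mod 14).
    Reduce coefficients mod 14: 9·t ≡ 12 (mod 14).
    The inverse of 9 mod 14 is 11 (since 9·11 = 99 = 7·14 + 1), so t ≡ 11·12 = 132 ≡ 6 (mod 14).
    Then x = 2 + 9·6 = 56, valid modulo lcm(9, 14) = 126: x ≡ 56 (mod 126).
  Combine with x ≡ 2 (mod 8): gcd(126, 8) = 2; 2 - 56 = -54, which IS divisible by 2, so compatible.
    Write x = 56 + 126·t and substitute into x ≡ 2 (mod 8): 126·t ≡ 2 − 56 = -54 (mod 8).
    Divide the congruence (and modulus) by g = 2: 63·t ≡ -27 (mod 4).
    Reduce coefficients mod 4: 3·t ≡ 1 (mod 4).
    The inverse of 3 mod 4 is 3 (since 3·3 = 9 = 2·4 + 1), so t ≡ 3·1 = 3 ≡ 3 (mod 4).
    Then x = 56 + 126·3 = 434, valid modulo lcm(126, 8) = 504: x ≡ 434 (mod 504).
Verify: 434 mod 9 = 2, 434 mod 14 = 0, 434 mod 8 = 2.

x ≡ 434 (mod 504).


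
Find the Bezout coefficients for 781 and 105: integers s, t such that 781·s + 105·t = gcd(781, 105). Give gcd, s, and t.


Euclidean algorithm on (781, 105) — divide until remainder is 0:
  781 = 7 · 105 + 46
  105 = 2 · 46 + 13
  46 = 3 · 13 + 7
  13 = 1 · 7 + 6
  7 = 1 · 6 + 1
  6 = 6 · 1 + 0
gcd(781, 105) = 1.
Track Bezout coefficients alongside the remainders: start with r₀ = 781 = a·1 + b·0 (s = 1, t = 0) and r₁ = 105 = a·0 + b·1 (s = 0, t = 1); each new remainder r_{k+1} = r_{k-1} − q_k·r_k inherits s_{k+1} = s_{k-1} − q_k·s_k, t_{k+1} = t_{k-1} − q_k·t_k, so r_k = a·s_k + b·t_k at every step:
  q = 7: r = 46, s = 1 − 7·0 = 1, t = 0 − 7·1 = -7  (check: 781·1 + 105·(-7) = 46)
  q = 2: r = 13, s = 0 − 2·1 = -2, t = 1 − 2·(-7) = 15  (check: 781·(-2) + 105·15 = 13)
  q = 3: r = 7, s = 1 − 3·(-2) = 7, t = -7 − 3·15 = -52  (check: 781·7 + 105·(-52) = 7)
  q = 1: r = 6, s = -2 − 1·7 = -9, t = 15 − 1·(-52) = 67  (check: 781·(-9) + 105·67 = 6)
  q = 1: r = 1, s = 7 − 1·(-9) = 16, t = -52 − 1·67 = -119  (check: 781·16 + 105·(-119) = 1)
The row with r = 1 (the gcd) gives the Bezout coefficients s = 16, t = -119.
Result: 781 · (16) + 105 · (-119) = 1.

gcd(781, 105) = 1; s = 16, t = -119 (check: 781·16 + 105·(-119) = 1).


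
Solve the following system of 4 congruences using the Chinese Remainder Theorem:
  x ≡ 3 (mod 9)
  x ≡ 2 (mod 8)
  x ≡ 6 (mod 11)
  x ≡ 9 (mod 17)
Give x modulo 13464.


Product of moduli M = 9 · 8 · 11 · 17 = 13464.
Merge one congruence at a time:
  Start: x ≡ 3 (mod 9).
  Combine with x ≡ 2 (mod 8); new modulus lcm = 72.
    Write x = 3 + 9·t and substitute into x ≡ 2 (mod 8): 9·t ≡ 2 − 3 = -1 (mod 8).
    Reduce coefficients mod 8: 1·t ≡ 7 (mod 8).
    So t ≡ 7 (mod 8).
    Then x = 3 + 9·7 = 66, valid modulo lcm(9, 8) = 72: x ≡ 66 (mod 72).
  Combine with x ≡ 6 (mod 11); new modulus lcm = 792.
    Write x = 66 + 72·t and substitute into x ≡ 6 (mod 11): 72·t ≡ 6 − 66 = -60 (mod 11).
    Reduce coefficients mod 11: 6·t ≡ 6 (mod 11).
    The inverse of 6 mod 11 is 2 (since 6·2 = 12 = 1·11 + 1), so t ≡ 2·6 = 12 ≡ 1 (mod 11).
    Then x = 66 + 72·1 = 138, valid modulo lcm(72, 11) = 792: x ≡ 138 (mod 792).
  Combine with x ≡ 9 (mod 17); new modulus lcm = 13464.
    Write x = 138 + 792·t and substitute into x ≡ 9 (mod 17): 792·t ≡ 9 − 138 = -129 (mod 17).
    Reduce coefficients mod 17: 10·t ≡ 7 (mod 17).
    The inverse of 10 mod 17 is 12 (since 10·12 = 120 = 7·17 + 1), so t ≡ 12·7 = 84 ≡ 16 (mod 17).
    Then x = 138 + 792·16 = 12810, valid modulo lcm(792, 17) = 13464: x ≡ 12810 (mod 13464).
Verify against each original: 12810 mod 9 = 3, 12810 mod 8 = 2, 12810 mod 11 = 6, 12810 mod 17 = 9.

x ≡ 12810 (mod 13464).


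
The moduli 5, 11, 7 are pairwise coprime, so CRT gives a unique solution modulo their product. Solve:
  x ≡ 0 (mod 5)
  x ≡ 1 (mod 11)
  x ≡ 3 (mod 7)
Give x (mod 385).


Moduli 5, 11, 7 are pairwise coprime; by CRT there is a unique solution modulo M = 5 · 11 · 7 = 385.
Solve pairwise, accumulating the modulus:
  Start with x ≡ 0 (mod 5).
  Combine with x ≡ 1 (mod 11): since gcd(5, 11) = 1, we get a unique residue mod 55.
    Write x = 0 + 5·t and substitute into x ≡ 1 (mod 11): 5·t ≡ 1 − 0 = 1 (mod 11).
    The inverse of 5 mod 11 is 9 (since 5·9 = 45 = 4·11 + 1), so t ≡ 9·1 = 9 ≡ 9 (mod 11).
    Then x = 0 + 5·9 = 45, valid modulo lcm(5, 11) = 55: x ≡ 45 (mod 55).
  Combine with x ≡ 3 (mod 7): since gcd(55, 7) = 1, we get a unique residue mod 385.
    Write x = 45 + 55·t and substitute into x ≡ 3 (mod 7): 55·t ≡ 3 − 45 = -42 (mod 7).
    Reduce coefficients mod 7: 6·t ≡ 0 (mod 7).
    The inverse of 6 mod 7 is 6 (since 6·6 = 36 = 5·7 + 1), so t ≡ 6·0 = 0 ≡ 0 (mod 7).
    Then x = 45 + 55·0 = 45, valid modulo lcm(55, 7) = 385: x ≡ 45 (mod 385).
Verify: 45 mod 5 = 0 ✓, 45 mod 11 = 1 ✓, 45 mod 7 = 3 ✓.

x ≡ 45 (mod 385).


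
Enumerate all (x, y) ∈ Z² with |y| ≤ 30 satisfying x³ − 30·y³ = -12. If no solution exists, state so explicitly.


The equation is x³ - 30y³ = -12. For fixed y, x³ = 30·y³ − 12, so a solution requires the RHS to be a perfect cube.
Strategy: iterate y from -30 to 30, compute RHS = 30·y³ − 12, and check whether it is a (positive or negative) perfect cube.
Check small values of y:
  y = 0: RHS = -12 is not a perfect cube.
  y = 1: RHS = 18 is not a perfect cube.
  y = -1: RHS = -42 is not a perfect cube.
  y = 2: RHS = 228 is not a perfect cube.
  y = -2: RHS = -252 is not a perfect cube.
  y = 3: RHS = 798 is not a perfect cube.
  y = -3: RHS = -822 is not a perfect cube.
Continuing the search up to |y| = 30 finds no solutions either.
No (x, y) in the scanned range satisfies the equation.

No integer solutions with |y| ≤ 30.


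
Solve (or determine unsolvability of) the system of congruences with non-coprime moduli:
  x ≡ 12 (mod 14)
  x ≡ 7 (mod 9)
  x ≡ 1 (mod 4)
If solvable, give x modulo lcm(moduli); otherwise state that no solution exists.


Moduli 14, 9, 4 are not pairwise coprime, so CRT works modulo lcm(m_i) when all pairwise compatibility conditions hold.
Pairwise compatibility: gcd(m_i, m_j) must divide a_i - a_j for every pair.
Merge one congruence at a time:
  Start: x ≡ 12 (mod 14).
  Combine with x ≡ 7 (mod 9): gcd(14, 9) = 1; 7 - 12 = -5, which IS divisible by 1, so compatible.
    Write x = 12 + 14·t and substitute into x ≡ 7 (mod 9): 14·t ≡ 7 − 12 = -5 (mod 9).
    Reduce coefficients mod 9: 5·t ≡ 4 (mod 9).
    The inverse of 5 mod 9 is 2 (since 5·2 = 10 = 1·9 + 1), so t ≡ 2·4 = 8 ≡ 8 (mod 9).
    Then x = 12 + 14·8 = 124, valid modulo lcm(14, 9) = 126: x ≡ 124 (mod 126).
  Combine with x ≡ 1 (mod 4): gcd(126, 4) = 2, and 1 - 124 = -123 is NOT divisible by 2.
    ⇒ system is inconsistent (no integer solution).

No solution (the system is inconsistent).


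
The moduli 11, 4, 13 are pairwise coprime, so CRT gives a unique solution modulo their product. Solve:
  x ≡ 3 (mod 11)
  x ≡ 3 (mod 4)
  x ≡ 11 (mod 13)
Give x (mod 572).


Moduli 11, 4, 13 are pairwise coprime; by CRT there is a unique solution modulo M = 11 · 4 · 13 = 572.
Solve pairwise, accumulating the modulus:
  Start with x ≡ 3 (mod 11).
  Combine with x ≡ 3 (mod 4): since gcd(11, 4) = 1, we get a unique residue mod 44.
    Write x = 3 + 11·t and substitute into x ≡ 3 (mod 4): 11·t ≡ 3 − 3 = 0 (mod 4).
    Reduce coefficients mod 4: 3·t ≡ 0 (mod 4).
    The inverse of 3 mod 4 is 3 (since 3·3 = 9 = 2·4 + 1), so t ≡ 3·0 = 0 ≡ 0 (mod 4).
    Then x = 3 + 11·0 = 3, valid modulo lcm(11, 4) = 44: x ≡ 3 (mod 44).
  Combine with x ≡ 11 (mod 13): since gcd(44, 13) = 1, we get a unique residue mod 572.
    Write x = 3 + 44·t and substitute into x ≡ 11 (mod 13): 44·t ≡ 11 − 3 = 8 (mod 13).
    Reduce coefficients mod 13: 5·t ≡ 8 (mod 13).
    The inverse of 5 mod 13 is 8 (since 5·8 = 40 = 3·13 + 1), so t ≡ 8·8 = 64 ≡ 12 (mod 13).
    Then x = 3 + 44·12 = 531, valid modulo lcm(44, 13) = 572: x ≡ 531 (mod 572).
Verify: 531 mod 11 = 3 ✓, 531 mod 4 = 3 ✓, 531 mod 13 = 11 ✓.

x ≡ 531 (mod 572).


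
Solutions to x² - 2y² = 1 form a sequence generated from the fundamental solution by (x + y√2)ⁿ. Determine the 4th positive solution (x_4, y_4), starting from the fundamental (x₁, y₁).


Step 1: Find the fundamental solution (x₁, y₁) of x² - 2y² = 1.
  Expand √2 as a continued fraction. a₀ = ⌊√2⌋ = 1; iterate m_{k+1} = d_k·a_k − m_k, d_{k+1} = (2 − m_{k+1}²)/d_k, a_{k+1} = ⌊(a₀ + m_{k+1})/d_{k+1}⌋ (starting m₀ = 0, d₀ = 1), with convergents p_k = a_k·p_{k-1} + p_{k-2}, q_k = a_k·q_{k-1} + q_{k-2} (p₋₁ = 1, q₋₁ = 0):
  k = 0: a₀ = 1; p₀/q₀ = 1/1; p₀² − 2·q₀² = 1 − 2 = -1.
  k = 1: m = 1, d = 1, a = ⌊(1 + 1)/1⌋ = 2; p/q = (2·1 + 1)/(2·1 + 0) = 3/2; p² − 2·q² = 9 − 8 = 1.
  The first convergent with p² − 2·q² = 1 gives the fundamental solution (x₁, y₁) = (3, 2).
Step 2: Apply the recurrence (x_{n+1}, y_{n+1}) = (x₁x_n + 2y₁y_n, x₁y_n + y₁x_n) repeatedly.
  From (x_1, y_1) = (3, 2): x_2 = 3·3 + 2·2·2 = 17; y_2 = 3·2 + 2·3 = 12.
  From (x_2, y_2) = (17, 12): x_3 = 3·17 + 2·2·12 = 99; y_3 = 3·12 + 2·17 = 70.
  From (x_3, y_3) = (99, 70): x_4 = 3·99 + 2·2·70 = 577; y_4 = 3·70 + 2·99 = 408.
Step 3: Verify x_4² - 2·y_4² = 332929 - 332928 = 1 (should be 1). ✓

(x_1, y_1) = (3, 2); (x_4, y_4) = (577, 408).


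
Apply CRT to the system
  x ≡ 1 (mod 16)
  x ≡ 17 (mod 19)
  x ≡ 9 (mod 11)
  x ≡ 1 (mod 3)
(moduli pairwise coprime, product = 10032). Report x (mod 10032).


Product of moduli M = 16 · 19 · 11 · 3 = 10032.
Merge one congruence at a time:
  Start: x ≡ 1 (mod 16).
  Combine with x ≡ 17 (mod 19); new modulus lcm = 304.
    Write x = 1 + 16·t and substitute into x ≡ 17 (mod 19): 16·t ≡ 17 − 1 = 16 (mod 19).
    The inverse of 16 mod 19 is 6 (since 16·6 = 96 = 5·19 + 1), so t ≡ 6·16 = 96 ≡ 1 (mod 19).
    Then x = 1 + 16·1 = 17, valid modulo lcm(16, 19) = 304: x ≡ 17 (mod 304).
  Combine with x ≡ 9 (mod 11); new modulus lcm = 3344.
    Write x = 17 + 304·t and substitute into x ≡ 9 (mod 11): 304·t ≡ 9 − 17 = -8 (mod 11).
    Reduce coefficients mod 11: 7·t ≡ 3 (mod 11).
    The inverse of 7 mod 11 is 8 (since 7·8 = 56 = 5·11 + 1), so t ≡ 8·3 = 24 ≡ 2 (mod 11).
    Then x = 17 + 304·2 = 625, valid modulo lcm(304, 11) = 3344: x ≡ 625 (mod 3344).
  Combine with x ≡ 1 (mod 3); new modulus lcm = 10032.
    Write x = 625 + 3344·t and substitute into x ≡ 1 (mod 3): 3344·t ≡ 1 − 625 = -624 (mod 3).
    Reduce coefficients mod 3: 2·t ≡ 0 (mod 3).
    The inverse of 2 mod 3 is 2 (since 2·2 = 4 = 1·3 + 1), so t ≡ 2·0 = 0 ≡ 0 (mod 3).
    Then x = 625 + 3344·0 = 625, valid modulo lcm(3344, 3) = 10032: x ≡ 625 (mod 10032).
Verify against each original: 625 mod 16 = 1, 625 mod 19 = 17, 625 mod 11 = 9, 625 mod 3 = 1.

x ≡ 625 (mod 10032).


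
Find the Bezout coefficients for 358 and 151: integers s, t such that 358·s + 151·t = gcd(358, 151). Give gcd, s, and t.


Euclidean algorithm on (358, 151) — divide until remainder is 0:
  358 = 2 · 151 + 56
  151 = 2 · 56 + 39
  56 = 1 · 39 + 17
  39 = 2 · 17 + 5
  17 = 3 · 5 + 2
  5 = 2 · 2 + 1
  2 = 2 · 1 + 0
gcd(358, 151) = 1.
Track Bezout coefficients alongside the remainders: start with r₀ = 358 = a·1 + b·0 (s = 1, t = 0) and r₁ = 151 = a·0 + b·1 (s = 0, t = 1); each new remainder r_{k+1} = r_{k-1} − q_k·r_k inherits s_{k+1} = s_{k-1} − q_k·s_k, t_{k+1} = t_{k-1} − q_k·t_k, so r_k = a·s_k + b·t_k at every step:
  q = 2: r = 56, s = 1 − 2·0 = 1, t = 0 − 2·1 = -2  (check: 358·1 + 151·(-2) = 56)
  q = 2: r = 39, s = 0 − 2·1 = -2, t = 1 − 2·(-2) = 5  (check: 358·(-2) + 151·5 = 39)
  q = 1: r = 17, s = 1 − 1·(-2) = 3, t = -2 − 1·5 = -7  (check: 358·3 + 151·(-7) = 17)
  q = 2: r = 5, s = -2 − 2·3 = -8, t = 5 − 2·(-7) = 19  (check: 358·(-8) + 151·19 = 5)
  q = 3: r = 2, s = 3 − 3·(-8) = 27, t = -7 − 3·19 = -64  (check: 358·27 + 151·(-64) = 2)
  q = 2: r = 1, s = -8 − 2·27 = -62, t = 19 − 2·(-64) = 147  (check: 358·(-62) + 151·147 = 1)
The row with r = 1 (the gcd) gives the Bezout coefficients s = -62, t = 147.
Result: 358 · (-62) + 151 · (147) = 1.

gcd(358, 151) = 1; s = -62, t = 147 (check: 358·(-62) + 151·147 = 1).


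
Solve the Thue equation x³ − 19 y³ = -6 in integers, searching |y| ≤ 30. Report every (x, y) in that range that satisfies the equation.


The equation is x³ - 19y³ = -6. For fixed y, x³ = 19·y³ − 6, so a solution requires the RHS to be a perfect cube.
Strategy: iterate y from -30 to 30, compute RHS = 19·y³ − 6, and check whether it is a (positive or negative) perfect cube.
Check small values of y:
  y = 0: RHS = -6 is not a perfect cube.
  y = 1: RHS = 13 is not a perfect cube.
  y = -1: RHS = -25 is not a perfect cube.
  y = 2: RHS = 146 is not a perfect cube.
  y = -2: RHS = -158 is not a perfect cube.
  y = 3: RHS = 507 is not a perfect cube.
  y = -3: RHS = -519 is not a perfect cube.
Continuing the search up to |y| = 30 finds no solutions either.
No (x, y) in the scanned range satisfies the equation.

No integer solutions with |y| ≤ 30.


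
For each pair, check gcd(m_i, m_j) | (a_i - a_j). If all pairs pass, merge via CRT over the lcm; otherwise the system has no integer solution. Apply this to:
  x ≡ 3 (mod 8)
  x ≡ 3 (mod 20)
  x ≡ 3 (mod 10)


Moduli 8, 20, 10 are not pairwise coprime, so CRT works modulo lcm(m_i) when all pairwise compatibility conditions hold.
Pairwise compatibility: gcd(m_i, m_j) must divide a_i - a_j for every pair.
Merge one congruence at a time:
  Start: x ≡ 3 (mod 8).
  Combine with x ≡ 3 (mod 20): gcd(8, 20) = 4; 3 - 3 = 0, which IS divisible by 4, so compatible.
    Write x = 3 + 8·t and substitute into x ≡ 3 (mod 20): 8·t ≡ 3 − 3 = 0 (mod 20).
    Divide the congruence (and modulus) by g = 4: 2·t ≡ 0 (mod 5).
    The inverse of 2 mod 5 is 3 (since 2·3 = 6 = 1·5 + 1), so t ≡ 3·0 = 0 ≡ 0 (mod 5).
    Then x = 3 + 8·0 = 3, valid modulo lcm(8, 20) = 40: x ≡ 3 (mod 40).
  Combine with x ≡ 3 (mod 10): gcd(40, 10) = 10; 3 - 3 = 0, which IS divisible by 10, so compatible.
    Write x = 3 + 40·t and substitute into x ≡ 3 (mod 10): 40·t ≡ 3 − 3 = 0 (mod 10).
    Divide the congruence (and modulus) by g = 10: 4·t ≡ 0 (mod 1).
    Modulo 1 every t works; take t = 0.
    Then x = 3 + 40·0 = 3, valid modulo lcm(40, 10) = 40: x ≡ 3 (mod 40).
Verify: 3 mod 8 = 3, 3 mod 20 = 3, 3 mod 10 = 3.

x ≡ 3 (mod 40).


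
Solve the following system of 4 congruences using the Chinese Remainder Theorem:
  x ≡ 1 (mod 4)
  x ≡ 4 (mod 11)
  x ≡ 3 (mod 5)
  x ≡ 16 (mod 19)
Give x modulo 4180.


Product of moduli M = 4 · 11 · 5 · 19 = 4180.
Merge one congruence at a time:
  Start: x ≡ 1 (mod 4).
  Combine with x ≡ 4 (mod 11); new modulus lcm = 44.
    Write x = 1 + 4·t and substitute into x ≡ 4 (mod 11): 4·t ≡ 4 − 1 = 3 (mod 11).
    The inverse of 4 mod 11 is 3 (since 4·3 = 12 = 1·11 + 1), so t ≡ 3·3 = 9 ≡ 9 (mod 11).
    Then x = 1 + 4·9 = 37, valid modulo lcm(4, 11) = 44: x ≡ 37 (mod 44).
  Combine with x ≡ 3 (mod 5); new modulus lcm = 220.
    Write x = 37 + 44·t and substitute into x ≡ 3 (mod 5): 44·t ≡ 3 − 37 = -34 (mod 5).
    Reduce coefficients mod 5: 4·t ≡ 1 (mod 5).
    The inverse of 4 mod 5 is 4 (since 4·4 = 16 = 3·5 + 1), so t ≡ 4·1 = 4 ≡ 4 (mod 5).
    Then x = 37 + 44·4 = 213, valid modulo lcm(44, 5) = 220: x ≡ 213 (mod 220).
  Combine with x ≡ 16 (mod 19); new modulus lcm = 4180.
    Write x = 213 + 220·t and substitute into x ≡ 16 (mod 19): 220·t ≡ 16 − 213 = -197 (mod 19).
    Reduce coefficients mod 19: 11·t ≡ 12 (mod 19).
    The inverse of 11 mod 19 is 7 (since 11·7 = 77 = 4·19 + 1), so t ≡ 7·12 = 84 ≡ 8 (mod 19).
    Then x = 213 + 220·8 = 1973, valid modulo lcm(220, 19) = 4180: x ≡ 1973 (mod 4180).
Verify against each original: 1973 mod 4 = 1, 1973 mod 11 = 4, 1973 mod 5 = 3, 1973 mod 19 = 16.

x ≡ 1973 (mod 4180).


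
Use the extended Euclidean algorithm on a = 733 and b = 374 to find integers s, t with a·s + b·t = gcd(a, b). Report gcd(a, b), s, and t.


Euclidean algorithm on (733, 374) — divide until remainder is 0:
  733 = 1 · 374 + 359
  374 = 1 · 359 + 15
  359 = 23 · 15 + 14
  15 = 1 · 14 + 1
  14 = 14 · 1 + 0
gcd(733, 374) = 1.
Track Bezout coefficients alongside the remainders: start with r₀ = 733 = a·1 + b·0 (s = 1, t = 0) and r₁ = 374 = a·0 + b·1 (s = 0, t = 1); each new remainder r_{k+1} = r_{k-1} − q_k·r_k inherits s_{k+1} = s_{k-1} − q_k·s_k, t_{k+1} = t_{k-1} − q_k·t_k, so r_k = a·s_k + b·t_k at every step:
  q = 1: r = 359, s = 1 − 1·0 = 1, t = 0 − 1·1 = -1  (check: 733·1 + 374·(-1) = 359)
  q = 1: r = 15, s = 0 − 1·1 = -1, t = 1 − 1·(-1) = 2  (check: 733·(-1) + 374·2 = 15)
  q = 23: r = 14, s = 1 − 23·(-1) = 24, t = -1 − 23·2 = -47  (check: 733·24 + 374·(-47) = 14)
  q = 1: r = 1, s = -1 − 1·24 = -25, t = 2 − 1·(-47) = 49  (check: 733·(-25) + 374·49 = 1)
The row with r = 1 (the gcd) gives the Bezout coefficients s = -25, t = 49.
Result: 733 · (-25) + 374 · (49) = 1.

gcd(733, 374) = 1; s = -25, t = 49 (check: 733·(-25) + 374·49 = 1).


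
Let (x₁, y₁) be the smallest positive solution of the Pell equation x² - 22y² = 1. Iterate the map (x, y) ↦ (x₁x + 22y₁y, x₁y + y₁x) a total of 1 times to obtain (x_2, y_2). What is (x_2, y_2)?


Step 1: Find the fundamental solution (x₁, y₁) of x² - 22y² = 1.
  Expand √22 as a continued fraction. a₀ = ⌊√22⌋ = 4; iterate m_{k+1} = d_k·a_k − m_k, d_{k+1} = (22 − m_{k+1}²)/d_k, a_{k+1} = ⌊(a₀ + m_{k+1})/d_{k+1}⌋ (starting m₀ = 0, d₀ = 1), with convergents p_k = a_k·p_{k-1} + p_{k-2}, q_k = a_k·q_{k-1} + q_{k-2} (p₋₁ = 1, q₋₁ = 0):
  k = 0: a₀ = 4; p₀/q₀ = 4/1; p₀² − 22·q₀² = 16 − 22 = -6.
  k = 1: m = 4, d = 6, a = ⌊(4 + 4)/6⌋ = 1; p/q = (1·4 + 1)/(1·1 + 0) = 5/1; p² − 22·q² = 25 − 22 = 3.
  k = 2: m = 2, d = 3, a = ⌊(4 + 2)/3⌋ = 2; p/q = (2·5 + 4)/(2·1 + 1) = 14/3; p² − 22·q² = 196 − 198 = -2.
  k = 3: m = 4, d = 2, a = ⌊(4 + 4)/2⌋ = 4; p/q = (4·14 + 5)/(4·3 + 1) = 61/13; p² − 22·q² = 3721 − 3718 = 3.
  k = 4: m = 4, d = 3, a = ⌊(4 + 4)/3⌋ = 2; p/q = (2·61 + 14)/(2·13 + 3) = 136/29; p² − 22·q² = 18496 − 18502 = -6.
  k = 5: m = 2, d = 6, a = ⌊(4 + 2)/6⌋ = 1; p/q = (1·136 + 61)/(1·29 + 13) = 197/42; p² − 22·q² = 38809 − 38808 = 1.
  The first convergent with p² − 22·q² = 1 gives the fundamental solution (x₁, y₁) = (197, 42).
Step 2: Apply the recurrence (x_{n+1}, y_{n+1}) = (x₁x_n + 22y₁y_n, x₁y_n + y₁x_n) repeatedly.
  From (x_1, y_1) = (197, 42): x_2 = 197·197 + 22·42·42 = 77617; y_2 = 197·42 + 42·197 = 16548.
Step 3: Verify x_2² - 22·y_2² = 6024398689 - 6024398688 = 1 (should be 1). ✓

(x_1, y_1) = (197, 42); (x_2, y_2) = (77617, 16548).


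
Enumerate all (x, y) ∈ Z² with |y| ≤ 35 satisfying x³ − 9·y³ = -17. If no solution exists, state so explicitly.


The equation is x³ - 9y³ = -17. For fixed y, x³ = 9·y³ − 17, so a solution requires the RHS to be a perfect cube.
Strategy: iterate y from -35 to 35, compute RHS = 9·y³ − 17, and check whether it is a (positive or negative) perfect cube.
Check small values of y:
  y = 0: RHS = -17 is not a perfect cube.
  y = 1: RHS = -8 = (-2)³ ⇒ x = -2 works.
  y = -1: RHS = -26 is not a perfect cube.
  y = 2: RHS = 55 is not a perfect cube.
  y = -2: RHS = -89 is not a perfect cube.
  y = 3: RHS = 226 is not a perfect cube.
  y = -3: RHS = -260 is not a perfect cube.
Continuing, at y = 25: RHS = 140608 = (52)³ ⇒ x = 52 works.
Searching the remaining y in |y| ≤ 35 finds no further solutions.
Collected solutions: (-2, 1), (52, 25).

Solutions (with |y| ≤ 35): (-2, 1), (52, 25).


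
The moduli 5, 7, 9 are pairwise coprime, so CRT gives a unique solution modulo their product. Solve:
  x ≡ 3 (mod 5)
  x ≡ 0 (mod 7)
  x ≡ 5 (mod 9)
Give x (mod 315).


Moduli 5, 7, 9 are pairwise coprime; by CRT there is a unique solution modulo M = 5 · 7 · 9 = 315.
Solve pairwise, accumulating the modulus:
  Start with x ≡ 3 (mod 5).
  Combine with x ≡ 0 (mod 7): since gcd(5, 7) = 1, we get a unique residue mod 35.
    Write x = 3 + 5·t and substitute into x ≡ 0 (mod 7): 5·t ≡ 0 − 3 = -3 (mod 7).
    Reduce coefficients mod 7: 5·t ≡ 4 (mod 7).
    The inverse of 5 mod 7 is 3 (since 5·3 = 15 = 2·7 + 1), so t ≡ 3·4 = 12 ≡ 5 (mod 7).
    Then x = 3 + 5·5 = 28, valid modulo lcm(5, 7) = 35: x ≡ 28 (mod 35).
  Combine with x ≡ 5 (mod 9): since gcd(35, 9) = 1, we get a unique residue mod 315.
    Write x = 28 + 35·t and substitute into x ≡ 5 (mod 9): 35·t ≡ 5 − 28 = -23 (mod 9).
    Reduce coefficients mod 9: 8·t ≡ 4 (mod 9).
    The inverse of 8 mod 9 is 8 (since 8·8 = 64 = 7·9 + 1), so t ≡ 8·4 = 32 ≡ 5 (mod 9).
    Then x = 28 + 35·5 = 203, valid modulo lcm(35, 9) = 315: x ≡ 203 (mod 315).
Verify: 203 mod 5 = 3 ✓, 203 mod 7 = 0 ✓, 203 mod 9 = 5 ✓.

x ≡ 203 (mod 315).


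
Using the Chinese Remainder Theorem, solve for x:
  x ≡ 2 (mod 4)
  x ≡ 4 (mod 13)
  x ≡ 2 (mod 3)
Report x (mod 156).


Moduli 4, 13, 3 are pairwise coprime; by CRT there is a unique solution modulo M = 4 · 13 · 3 = 156.
Solve pairwise, accumulating the modulus:
  Start with x ≡ 2 (mod 4).
  Combine with x ≡ 4 (mod 13): since gcd(4, 13) = 1, we get a unique residue mod 52.
    Write x = 2 + 4·t and substitute into x ≡ 4 (mod 13): 4·t ≡ 4 − 2 = 2 (mod 13).
    The inverse of 4 mod 13 is 10 (since 4·10 = 40 = 3·13 + 1), so t ≡ 10·2 = 20 ≡ 7 (mod 13).
    Then x = 2 + 4·7 = 30, valid modulo lcm(4, 13) = 52: x ≡ 30 (mod 52).
  Combine with x ≡ 2 (mod 3): since gcd(52, 3) = 1, we get a unique residue mod 156.
    Write x = 30 + 52·t and substitute into x ≡ 2 (mod 3): 52·t ≡ 2 − 30 = -28 (mod 3).
    Reduce coefficients mod 3: 1·t ≡ 2 (mod 3).
    So t ≡ 2 (mod 3).
    Then x = 30 + 52·2 = 134, valid modulo lcm(52, 3) = 156: x ≡ 134 (mod 156).
Verify: 134 mod 4 = 2 ✓, 134 mod 13 = 4 ✓, 134 mod 3 = 2 ✓.

x ≡ 134 (mod 156).


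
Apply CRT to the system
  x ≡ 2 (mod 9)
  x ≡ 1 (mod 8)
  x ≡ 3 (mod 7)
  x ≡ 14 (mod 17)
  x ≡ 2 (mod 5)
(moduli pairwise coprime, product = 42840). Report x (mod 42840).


Product of moduli M = 9 · 8 · 7 · 17 · 5 = 42840.
Merge one congruence at a time:
  Start: x ≡ 2 (mod 9).
  Combine with x ≡ 1 (mod 8); new modulus lcm = 72.
    Write x = 2 + 9·t and substitute into x ≡ 1 (mod 8): 9·t ≡ 1 − 2 = -1 (mod 8).
    Reduce coefficients mod 8: 1·t ≡ 7 (mod 8).
    So t ≡ 7 (mod 8).
    Then x = 2 + 9·7 = 65, valid modulo lcm(9, 8) = 72: x ≡ 65 (mod 72).
  Combine with x ≡ 3 (mod 7); new modulus lcm = 504.
    Write x = 65 + 72·t and substitute into x ≡ 3 (mod 7): 72·t ≡ 3 − 65 = -62 (mod 7).
    Reduce coefficients mod 7: 2·t ≡ 1 (mod 7).
    The inverse of 2 mod 7 is 4 (since 2·4 = 8 = 1·7 + 1), so t ≡ 4·1 = 4 ≡ 4 (mod 7).
    Then x = 65 + 72·4 = 353, valid modulo lcm(72, 7) = 504: x ≡ 353 (mod 504).
  Combine with x ≡ 14 (mod 17); new modulus lcm = 8568.
    Write x = 353 + 504·t and substitute into x ≡ 14 (mod 17): 504·t ≡ 14 − 353 = -339 (mod 17).
    Reduce coefficients mod 17: 11·t ≡ 1 (mod 17).
    The inverse of 11 mod 17 is 14 (since 11·14 = 154 = 9·17 + 1), so t ≡ 14·1 = 14 ≡ 14 (mod 17).
    Then x = 353 + 504·14 = 7409, valid modulo lcm(504, 17) = 8568: x ≡ 7409 (mod 8568).
  Combine with x ≡ 2 (mod 5); new modulus lcm = 42840.
    Write x = 7409 + 8568·t and substitute into x ≡ 2 (mod 5): 8568·t ≡ 2 − 7409 = -7407 (mod 5).
    Reduce coefficients mod 5: 3·t ≡ 3 (mod 5).
    The inverse of 3 mod 5 is 2 (since 3·2 = 6 = 1·5 + 1), so t ≡ 2·3 = 6 ≡ 1 (mod 5).
    Then x = 7409 + 8568·1 = 15977, valid modulo lcm(8568, 5) = 42840: x ≡ 15977 (mod 42840).
Verify against each original: 15977 mod 9 = 2, 15977 mod 8 = 1, 15977 mod 7 = 3, 15977 mod 17 = 14, 15977 mod 5 = 2.

x ≡ 15977 (mod 42840).


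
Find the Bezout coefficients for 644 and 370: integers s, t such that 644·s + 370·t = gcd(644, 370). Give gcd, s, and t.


Euclidean algorithm on (644, 370) — divide until remainder is 0:
  644 = 1 · 370 + 274
  370 = 1 · 274 + 96
  274 = 2 · 96 + 82
  96 = 1 · 82 + 14
  82 = 5 · 14 + 12
  14 = 1 · 12 + 2
  12 = 6 · 2 + 0
gcd(644, 370) = 2.
Track Bezout coefficients alongside the remainders: start with r₀ = 644 = a·1 + b·0 (s = 1, t = 0) and r₁ = 370 = a·0 + b·1 (s = 0, t = 1); each new remainder r_{k+1} = r_{k-1} − q_k·r_k inherits s_{k+1} = s_{k-1} − q_k·s_k, t_{k+1} = t_{k-1} − q_k·t_k, so r_k = a·s_k + b·t_k at every step:
  q = 1: r = 274, s = 1 − 1·0 = 1, t = 0 − 1·1 = -1  (check: 644·1 + 370·(-1) = 274)
  q = 1: r = 96, s = 0 − 1·1 = -1, t = 1 − 1·(-1) = 2  (check: 644·(-1) + 370·2 = 96)
  q = 2: r = 82, s = 1 − 2·(-1) = 3, t = -1 − 2·2 = -5  (check: 644·3 + 370·(-5) = 82)
  q = 1: r = 14, s = -1 − 1·3 = -4, t = 2 − 1·(-5) = 7  (check: 644·(-4) + 370·7 = 14)
  q = 5: r = 12, s = 3 − 5·(-4) = 23, t = -5 − 5·7 = -40  (check: 644·23 + 370·(-40) = 12)
  q = 1: r = 2, s = -4 − 1·23 = -27, t = 7 − 1·(-40) = 47  (check: 644·(-27) + 370·47 = 2)
The row with r = 2 (the gcd) gives the Bezout coefficients s = -27, t = 47.
Result: 644 · (-27) + 370 · (47) = 2.

gcd(644, 370) = 2; s = -27, t = 47 (check: 644·(-27) + 370·47 = 2).


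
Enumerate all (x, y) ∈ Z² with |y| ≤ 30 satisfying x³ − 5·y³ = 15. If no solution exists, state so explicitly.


The equation is x³ - 5y³ = 15. For fixed y, x³ = 5·y³ + 15, so a solution requires the RHS to be a perfect cube.
Strategy: iterate y from -30 to 30, compute RHS = 5·y³ + 15, and check whether it is a (positive or negative) perfect cube.
Check small values of y:
  y = 0: RHS = 15 is not a perfect cube.
  y = 1: RHS = 20 is not a perfect cube.
  y = -1: RHS = 10 is not a perfect cube.
  y = 2: RHS = 55 is not a perfect cube.
  y = -2: RHS = -25 is not a perfect cube.
  y = 3: RHS = 150 is not a perfect cube.
  y = -3: RHS = -120 is not a perfect cube.
Continuing the search up to |y| = 30 finds no solutions either.
No (x, y) in the scanned range satisfies the equation.

No integer solutions with |y| ≤ 30.


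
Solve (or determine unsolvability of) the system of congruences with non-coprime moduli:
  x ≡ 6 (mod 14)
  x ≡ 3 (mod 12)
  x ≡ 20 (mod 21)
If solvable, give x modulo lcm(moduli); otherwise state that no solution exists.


Moduli 14, 12, 21 are not pairwise coprime, so CRT works modulo lcm(m_i) when all pairwise compatibility conditions hold.
Pairwise compatibility: gcd(m_i, m_j) must divide a_i - a_j for every pair.
Merge one congruence at a time:
  Start: x ≡ 6 (mod 14).
  Combine with x ≡ 3 (mod 12): gcd(14, 12) = 2, and 3 - 6 = -3 is NOT divisible by 2.
    ⇒ system is inconsistent (no integer solution).

No solution (the system is inconsistent).


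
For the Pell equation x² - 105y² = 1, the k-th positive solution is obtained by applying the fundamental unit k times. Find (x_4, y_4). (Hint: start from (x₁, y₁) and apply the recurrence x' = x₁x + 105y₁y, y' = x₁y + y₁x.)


Step 1: Find the fundamental solution (x₁, y₁) of x² - 105y² = 1.
  Expand √105 as a continued fraction. a₀ = ⌊√105⌋ = 10; iterate m_{k+1} = d_k·a_k − m_k, d_{k+1} = (105 − m_{k+1}²)/d_k, a_{k+1} = ⌊(a₀ + m_{k+1})/d_{k+1}⌋ (starting m₀ = 0, d₀ = 1), with convergents p_k = a_k·p_{k-1} + p_{k-2}, q_k = a_k·q_{k-1} + q_{k-2} (p₋₁ = 1, q₋₁ = 0):
  k = 0: a₀ = 10; p₀/q₀ = 10/1; p₀² − 105·q₀² = 100 − 105 = -5.
  k = 1: m = 10, d = 5, a = ⌊(10 + 10)/5⌋ = 4; p/q = (4·10 + 1)/(4·1 + 0) = 41/4; p² − 105·q² = 1681 − 1680 = 1.
  The first convergent with p² − 105·q² = 1 gives the fundamental solution (x₁, y₁) = (41, 4).
Step 2: Apply the recurrence (x_{n+1}, y_{n+1}) = (x₁x_n + 105y₁y_n, x₁y_n + y₁x_n) repeatedly.
  From (x_1, y_1) = (41, 4): x_2 = 41·41 + 105·4·4 = 3361; y_2 = 41·4 + 4·41 = 328.
  From (x_2, y_2) = (3361, 328): x_3 = 41·3361 + 105·4·328 = 275561; y_3 = 41·328 + 4·3361 = 26892.
  From (x_3, y_3) = (275561, 26892): x_4 = 41·275561 + 105·4·26892 = 22592641; y_4 = 41·26892 + 4·275561 = 2204816.
Step 3: Verify x_4² - 105·y_4² = 510427427354881 - 510427427354880 = 1 (should be 1). ✓

(x_1, y_1) = (41, 4); (x_4, y_4) = (22592641, 2204816).


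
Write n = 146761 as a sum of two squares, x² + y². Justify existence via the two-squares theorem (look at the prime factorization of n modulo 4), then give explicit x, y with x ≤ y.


Step 1: Factor n = 146761 = 17 · 89 · 97.
Step 2: Check the mod-4 condition on each prime factor: 17 ≡ 1 (mod 4), exponent 1; 89 ≡ 1 (mod 4), exponent 1; 97 ≡ 1 (mod 4), exponent 1.
All primes ≡ 3 (mod 4) appear to even exponent (or don't appear), so by the two-squares theorem n IS expressible as a sum of two squares.
Step 3: Build a representation. Here n = 17 · 89 · 97 is a product of primes ≡ 1 (mod 4). Each prime p ≡ 1 (mod 4) is itself a sum of two squares; find a² by testing p − a² for a perfect square:
  17: 17 − 1² = 16 = 4² ⇒ 17 = 1² + 4².
  89: 89 − 1² = 88, 89 − 2² = 85, 89 − 3² = 80, 89 − 4² = 73, 89 − 5² = 64 = 8² ⇒ 89 = 5² + 8².
  97: 97 − 1² = 96, 97 − 2² = 93, 97 − 3² = 88, 97 − 4² = 81 = 9² ⇒ 97 = 4² + 9².
  Combine using the Brahmagupta–Fibonacci identity (a² + b²)(c² + d²) = (ac − bd)² + (ad + bc)² = (ac + bd)² + (ad − bc)²:
  17 · 89 = 1513: from (1² + 4²)(5² + 8²), take (1·5 − 4·8, 1·8 + 4·5) = (5 − 32, 8 + 20) = (-27, 28); dropping signs (only squares matter) gives (27, 28); check 27² + 28² = 729 + 784 = 1513 ✓.
  1513 · 97 = 146761: from (27² + 28²)(4² + 9²), take (27·4 − 28·9, 27·9 + 28·4) = (108 − 252, 243 + 112) = (-144, 355); dropping signs (only squares matter) gives (144, 355); check 144² + 355² = 20736 + 126025 = 146761 ✓.
Step 4: Order so x ≤ y and verify: 144² + 355² = 20736 + 126025 = 146761 = n. ✓

n = 146761 = 144² + 355² (one valid representation with x ≤ y).


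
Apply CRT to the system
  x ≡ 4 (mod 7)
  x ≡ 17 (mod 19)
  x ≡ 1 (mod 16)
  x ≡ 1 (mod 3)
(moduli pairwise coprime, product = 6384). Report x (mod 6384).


Product of moduli M = 7 · 19 · 16 · 3 = 6384.
Merge one congruence at a time:
  Start: x ≡ 4 (mod 7).
  Combine with x ≡ 17 (mod 19); new modulus lcm = 133.
    Write x = 4 + 7·t and substitute into x ≡ 17 (mod 19): 7·t ≡ 17 − 4 = 13 (mod 19).
    The inverse of 7 mod 19 is 11 (since 7·11 = 77 = 4·19 + 1), so t ≡ 11·13 = 143 ≡ 10 (mod 19).
    Then x = 4 + 7·10 = 74, valid modulo lcm(7, 19) = 133: x ≡ 74 (mod 133).
  Combine with x ≡ 1 (mod 16); new modulus lcm = 2128.
    Write x = 74 + 133·t and substitute into x ≡ 1 (mod 16): 133·t ≡ 1 − 74 = -73 (mod 16).
    Reduce coefficients mod 16: 5·t ≡ 7 (mod 16).
    The inverse of 5 mod 16 is 13 (since 5·13 = 65 = 4·16 + 1), so t ≡ 13·7 = 91 ≡ 11 (mod 16).
    Then x = 74 + 133·11 = 1537, valid modulo lcm(133, 16) = 2128: x ≡ 1537 (mod 2128).
  Combine with x ≡ 1 (mod 3); new modulus lcm = 6384.
    Write x = 1537 + 2128·t and substitute into x ≡ 1 (mod 3): 2128·t ≡ 1 − 1537 = -1536 (mod 3).
    Reduce coefficients mod 3: 1·t ≡ 0 (mod 3).
    So t ≡ 0 (mod 3).
    Then x = 1537 + 2128·0 = 1537, valid modulo lcm(2128, 3) = 6384: x ≡ 1537 (mod 6384).
Verify against each original: 1537 mod 7 = 4, 1537 mod 19 = 17, 1537 mod 16 = 1, 1537 mod 3 = 1.

x ≡ 1537 (mod 6384).


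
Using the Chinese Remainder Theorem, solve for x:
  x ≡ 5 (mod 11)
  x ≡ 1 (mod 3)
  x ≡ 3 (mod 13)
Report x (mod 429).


Moduli 11, 3, 13 are pairwise coprime; by CRT there is a unique solution modulo M = 11 · 3 · 13 = 429.
Solve pairwise, accumulating the modulus:
  Start with x ≡ 5 (mod 11).
  Combine with x ≡ 1 (mod 3): since gcd(11, 3) = 1, we get a unique residue mod 33.
    Write x = 5 + 11·t and substitute into x ≡ 1 (mod 3): 11·t ≡ 1 − 5 = -4 (mod 3).
    Reduce coefficients mod 3: 2·t ≡ 2 (mod 3).
    The inverse of 2 mod 3 is 2 (since 2·2 = 4 = 1·3 + 1), so t ≡ 2·2 = 4 ≡ 1 (mod 3).
    Then x = 5 + 11·1 = 16, valid modulo lcm(11, 3) = 33: x ≡ 16 (mod 33).
  Combine with x ≡ 3 (mod 13): since gcd(33, 13) = 1, we get a unique residue mod 429.
    Write x = 16 + 33·t and substitute into x ≡ 3 (mod 13): 33·t ≡ 3 − 16 = -13 (mod 13).
    Reduce coefficients mod 13: 7·t ≡ 0 (mod 13).
    The inverse of 7 mod 13 is 2 (since 7·2 = 14 = 1·13 + 1), so t ≡ 2·0 = 0 ≡ 0 (mod 13).
    Then x = 16 + 33·0 = 16, valid modulo lcm(33, 13) = 429: x ≡ 16 (mod 429).
Verify: 16 mod 11 = 5 ✓, 16 mod 3 = 1 ✓, 16 mod 13 = 3 ✓.

x ≡ 16 (mod 429).


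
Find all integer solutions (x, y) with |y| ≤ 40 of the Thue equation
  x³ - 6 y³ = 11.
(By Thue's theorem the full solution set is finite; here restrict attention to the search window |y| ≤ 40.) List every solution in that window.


The equation is x³ - 6y³ = 11. For fixed y, x³ = 6·y³ + 11, so a solution requires the RHS to be a perfect cube.
Strategy: iterate y from -40 to 40, compute RHS = 6·y³ + 11, and check whether it is a (positive or negative) perfect cube.
Check small values of y:
  y = 0: RHS = 11 is not a perfect cube.
  y = 1: RHS = 17 is not a perfect cube.
  y = -1: RHS = 5 is not a perfect cube.
  y = 2: RHS = 59 is not a perfect cube.
  y = -2: RHS = -37 is not a perfect cube.
  y = 3: RHS = 173 is not a perfect cube.
  y = -3: RHS = -151 is not a perfect cube.
Continuing the search up to |y| = 40 finds no solutions either.
No (x, y) in the scanned range satisfies the equation.

No integer solutions with |y| ≤ 40.


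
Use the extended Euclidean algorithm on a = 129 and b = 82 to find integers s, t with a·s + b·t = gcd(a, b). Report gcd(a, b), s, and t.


Euclidean algorithm on (129, 82) — divide until remainder is 0:
  129 = 1 · 82 + 47
  82 = 1 · 47 + 35
  47 = 1 · 35 + 12
  35 = 2 · 12 + 11
  12 = 1 · 11 + 1
  11 = 11 · 1 + 0
gcd(129, 82) = 1.
Track Bezout coefficients alongside the remainders: start with r₀ = 129 = a·1 + b·0 (s = 1, t = 0) and r₁ = 82 = a·0 + b·1 (s = 0, t = 1); each new remainder r_{k+1} = r_{k-1} − q_k·r_k inherits s_{k+1} = s_{k-1} − q_k·s_k, t_{k+1} = t_{k-1} − q_k·t_k, so r_k = a·s_k + b·t_k at every step:
  q = 1: r = 47, s = 1 − 1·0 = 1, t = 0 − 1·1 = -1  (check: 129·1 + 82·(-1) = 47)
  q = 1: r = 35, s = 0 − 1·1 = -1, t = 1 − 1·(-1) = 2  (check: 129·(-1) + 82·2 = 35)
  q = 1: r = 12, s = 1 − 1·(-1) = 2, t = -1 − 1·2 = -3  (check: 129·2 + 82·(-3) = 12)
  q = 2: r = 11, s = -1 − 2·2 = -5, t = 2 − 2·(-3) = 8  (check: 129·(-5) + 82·8 = 11)
  q = 1: r = 1, s = 2 − 1·(-5) = 7, t = -3 − 1·8 = -11  (check: 129·7 + 82·(-11) = 1)
The row with r = 1 (the gcd) gives the Bezout coefficients s = 7, t = -11.
Result: 129 · (7) + 82 · (-11) = 1.

gcd(129, 82) = 1; s = 7, t = -11 (check: 129·7 + 82·(-11) = 1).


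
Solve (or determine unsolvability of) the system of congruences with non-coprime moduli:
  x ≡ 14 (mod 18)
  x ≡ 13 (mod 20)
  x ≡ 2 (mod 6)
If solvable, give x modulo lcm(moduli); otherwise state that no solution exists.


Moduli 18, 20, 6 are not pairwise coprime, so CRT works modulo lcm(m_i) when all pairwise compatibility conditions hold.
Pairwise compatibility: gcd(m_i, m_j) must divide a_i - a_j for every pair.
Merge one congruence at a time:
  Start: x ≡ 14 (mod 18).
  Combine with x ≡ 13 (mod 20): gcd(18, 20) = 2, and 13 - 14 = -1 is NOT divisible by 2.
    ⇒ system is inconsistent (no integer solution).

No solution (the system is inconsistent).
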